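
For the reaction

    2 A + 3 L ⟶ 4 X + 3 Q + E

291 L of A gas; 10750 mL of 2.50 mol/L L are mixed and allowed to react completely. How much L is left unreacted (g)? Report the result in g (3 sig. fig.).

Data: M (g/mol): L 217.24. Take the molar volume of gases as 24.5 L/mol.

1970 g

n(A) = 291.0 / 24.5 = 11.88 mol
n(L) = 2.50 × 10750/1000 = 26.88 mol
n/ν → A: 5.940, L: 8.960; A is limiting.
L consumed = (3/2) × 11.88 = 17.82 mol
L remaining = 26.88 − 17.82 = 9.060 mol
mass = 9.060 × 217.24 = 1968 g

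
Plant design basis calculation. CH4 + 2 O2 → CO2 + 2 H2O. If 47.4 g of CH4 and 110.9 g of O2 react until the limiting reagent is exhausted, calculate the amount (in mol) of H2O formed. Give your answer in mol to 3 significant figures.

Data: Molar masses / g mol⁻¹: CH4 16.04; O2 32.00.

n(CH4) = 47.40 / 16.04 = 2.955 mol
n(O2) = 110.9 / 32.00 = 3.466 mol
n/ν for CH4 = 2.955/1 = 2.955
n/ν for O2 = 3.466/2 = 1.733
Smallest n/ν is O2 → limiting reagent.
n(H2O) = (2/2) × 3.466 = 3.466 mol

3.47 mol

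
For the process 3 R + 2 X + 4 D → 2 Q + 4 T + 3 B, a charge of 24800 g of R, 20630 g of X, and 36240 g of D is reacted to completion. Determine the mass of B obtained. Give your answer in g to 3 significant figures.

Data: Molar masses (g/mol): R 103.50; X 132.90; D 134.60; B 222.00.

n(R) = 24800 / 103.50 = 239.6 mol
n(X) = 20630 / 132.90 = 155.2 mol
n(D) = 36240 / 134.60 = 269.2 mol
n/ν for R = 239.6/3 = 79.87
n/ν for X = 155.2/2 = 77.60
n/ν for D = 269.2/4 = 67.30
Smallest n/ν is D → limiting reagent.
n(B) = (3/4) × 269.2 = 201.9 mol
mass = 201.9 × 222.00 = 44820 g

44800 g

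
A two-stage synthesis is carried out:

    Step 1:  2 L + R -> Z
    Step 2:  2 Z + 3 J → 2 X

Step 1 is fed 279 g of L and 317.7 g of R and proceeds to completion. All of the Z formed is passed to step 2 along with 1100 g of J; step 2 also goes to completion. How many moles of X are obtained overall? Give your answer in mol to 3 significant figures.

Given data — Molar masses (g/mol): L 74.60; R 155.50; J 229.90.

Step 1:
n(L) = 279.0 / 74.60 = 3.740 mol
n(R) = 317.7 / 155.50 = 2.043 mol
n/ν for L = 3.740/2 = 1.870
n/ν for R = 2.043/1 = 2.043
Smallest n/ν is L → limiting reagent.
n(Z) produced = (1/2) × 3.740 = 1.870 mol
Step 2:
n(Z) available = 1.870 mol
n(J) = 1100 / 229.90 = 4.785 mol
n/ν for Z = 1.870/2 = 0.9350
n/ν for J = 4.785/3 = 1.595
Smallest n/ν is Z → limiting reagent.
n(X) = (2/2) × 1.870 = 1.870 mol

1.87 mol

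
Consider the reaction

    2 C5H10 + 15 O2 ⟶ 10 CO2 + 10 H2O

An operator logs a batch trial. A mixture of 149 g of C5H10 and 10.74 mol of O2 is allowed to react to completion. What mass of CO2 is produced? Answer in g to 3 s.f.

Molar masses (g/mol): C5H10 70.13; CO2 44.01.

n(C5H10) = 149.0 / 70.13 = 2.125 mol
n(O2) = 10.74 mol
n/ν for C5H10 = 2.125/2 = 1.063
n/ν for O2 = 10.74/15 = 0.7160
Smallest n/ν is O2 → limiting reagent.
n(CO2) = (10/15) × 10.74 = 7.160 mol
mass = 7.160 × 44.01 = 315.1 g

315 g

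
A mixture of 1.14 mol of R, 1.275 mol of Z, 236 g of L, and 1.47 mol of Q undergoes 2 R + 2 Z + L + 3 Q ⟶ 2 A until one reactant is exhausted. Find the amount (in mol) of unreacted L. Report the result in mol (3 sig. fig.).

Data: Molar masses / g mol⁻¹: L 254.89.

0.436 mol

n(R) = 1.140 mol
n(Z) = 1.275 mol
n(L) = 236.0 / 254.89 = 0.9259 mol
n(Q) = 1.470 mol
n/ν → R: 0.5700, Z: 0.6375, L: 0.9259, Q: 0.4900; Q is limiting.
L consumed = (1/3) × 1.470 = 0.4900 mol
L remaining = 0.9259 − 0.4900 = 0.4359 mol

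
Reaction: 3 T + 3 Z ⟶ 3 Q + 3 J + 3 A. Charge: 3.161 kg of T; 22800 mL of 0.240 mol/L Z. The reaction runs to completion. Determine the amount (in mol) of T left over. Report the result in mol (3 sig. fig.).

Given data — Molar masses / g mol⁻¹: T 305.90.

n(T) = 3.161×1000 / 305.90 = 10.33 mol
n(Z) = 0.240 × 22800/1000 = 5.472 mol
n/ν for T = 10.33/3 = 3.443
n/ν for Z = 5.472/3 = 1.824
Smallest n/ν is Z → limiting reagent.
T consumed = (3/3) × 5.472 = 5.472 mol
T remaining = 10.33 − 5.472 = 4.858 mol

4.86 mol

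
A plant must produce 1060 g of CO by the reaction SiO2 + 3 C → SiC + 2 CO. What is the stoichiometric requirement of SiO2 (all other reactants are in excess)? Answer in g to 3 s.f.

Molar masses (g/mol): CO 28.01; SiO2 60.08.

n(CO) = 1060 / 28.01 = 37.84 mol
n(SiO2) = (1/2) × 37.84 = 18.92 mol
mass = 18.92 × 60.08 = 1137 g

1140 g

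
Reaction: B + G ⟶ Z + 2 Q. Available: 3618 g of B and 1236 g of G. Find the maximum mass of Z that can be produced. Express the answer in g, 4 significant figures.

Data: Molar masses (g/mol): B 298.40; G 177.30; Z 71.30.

497.0 g

n(B) = 3618 / 298.40 = 12.12 mol
n(G) = 1236 / 177.30 = 6.971 mol
n/ν for B = 12.12/1 = 12.12
n/ν for G = 6.971/1 = 6.971
Smallest n/ν is G → limiting reagent.
n(Z) = (1/1) × 6.971 = 6.971 mol
mass = 6.971 × 71.30 = 497.0 g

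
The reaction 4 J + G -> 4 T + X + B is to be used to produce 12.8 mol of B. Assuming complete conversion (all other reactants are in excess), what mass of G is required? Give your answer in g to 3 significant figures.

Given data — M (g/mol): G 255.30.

n(B) = 12.80 mol
n(G) = (1/1) × 12.80 = 12.80 mol
mass = 12.80 × 255.30 = 3268 g

3270 g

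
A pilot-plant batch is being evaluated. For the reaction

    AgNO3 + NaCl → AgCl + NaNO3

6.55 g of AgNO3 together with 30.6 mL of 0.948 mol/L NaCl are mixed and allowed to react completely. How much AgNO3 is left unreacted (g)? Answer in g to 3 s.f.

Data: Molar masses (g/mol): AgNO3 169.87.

1.62 g

n(AgNO3) = 6.550 / 169.87 = 0.03856 mol
n(NaCl) = 0.948 × 30.60/1000 = 0.02901 mol
n/ν for AgNO3 = 0.03856/1 = 0.03856
n/ν for NaCl = 0.02901/1 = 0.02901
Smallest n/ν is NaCl → limiting reagent.
AgNO3 consumed = (1/1) × 0.02901 = 0.02901 mol
AgNO3 remaining = 0.03856 − 0.02901 = 0.009550 mol
mass = 0.009550 × 169.87 = 1.622 g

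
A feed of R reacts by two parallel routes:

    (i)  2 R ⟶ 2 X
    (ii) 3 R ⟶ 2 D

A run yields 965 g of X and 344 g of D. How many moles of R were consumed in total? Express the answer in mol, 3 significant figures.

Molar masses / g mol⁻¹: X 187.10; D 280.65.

n(X) = 965 / 187.10 = 5.158 mol
n(D) = 344 / 280.65 = 1.226 mol
n(R) via (i) = (2/2)×5.158 = 5.158 mol
n(R) via (ii) = (3/2)×1.226 = 1.839 mol
total n(R) = 5.158 + 1.839 = 6.997 mol

7.00 mol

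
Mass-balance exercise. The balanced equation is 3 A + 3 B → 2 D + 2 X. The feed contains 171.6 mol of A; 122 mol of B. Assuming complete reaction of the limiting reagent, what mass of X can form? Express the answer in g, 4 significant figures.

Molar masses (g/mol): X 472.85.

n(A) = 171.6 mol
n(B) = 122.0 mol
n/ν for A = 171.6/3 = 57.20
n/ν for B = 122.0/3 = 40.67
Smallest n/ν is B → limiting reagent.
n(X) = (2/3) × 122.0 = 81.33 mol
mass = 81.33 × 472.85 = 38460 g

38460 g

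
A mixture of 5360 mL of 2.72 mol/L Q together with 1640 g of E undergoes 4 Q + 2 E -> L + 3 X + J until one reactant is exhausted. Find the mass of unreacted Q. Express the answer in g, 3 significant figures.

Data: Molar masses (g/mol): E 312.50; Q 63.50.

259 g

n(Q) = 2.72 × 5360/1000 = 14.58 mol
n(E) = 1640 / 312.50 = 5.248 mol
n/ν → Q: 3.645, E: 2.624; E is limiting.
Q consumed = (4/2) × 5.248 = 10.50 mol
Q remaining = 14.58 − 10.50 = 4.080 mol
mass = 4.080 × 63.50 = 259.1 g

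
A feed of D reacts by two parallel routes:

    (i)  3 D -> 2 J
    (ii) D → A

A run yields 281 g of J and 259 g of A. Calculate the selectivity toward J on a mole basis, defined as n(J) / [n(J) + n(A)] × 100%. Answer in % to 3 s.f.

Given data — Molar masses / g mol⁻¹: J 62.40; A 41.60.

42.0 %

n(J) = 281 / 62.40 = 4.503 mol
n(A) = 259 / 41.60 = 6.226 mol
selectivity = 4.503/(4.503+6.226) × 100 = 41.97 %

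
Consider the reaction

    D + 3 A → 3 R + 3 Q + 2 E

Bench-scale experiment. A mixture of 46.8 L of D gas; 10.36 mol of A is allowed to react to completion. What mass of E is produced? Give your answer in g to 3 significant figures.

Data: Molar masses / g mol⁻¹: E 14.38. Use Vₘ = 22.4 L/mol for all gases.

n(D) = 46.80 / 22.4 = 2.089 mol
n(A) = 10.36 mol
n/ν for D = 2.089/1 = 2.089
n/ν for A = 10.36/3 = 3.453
Smallest n/ν is D → limiting reagent.
n(E) = (2/1) × 2.089 = 4.178 mol
mass = 4.178 × 14.38 = 60.08 g

60.1 g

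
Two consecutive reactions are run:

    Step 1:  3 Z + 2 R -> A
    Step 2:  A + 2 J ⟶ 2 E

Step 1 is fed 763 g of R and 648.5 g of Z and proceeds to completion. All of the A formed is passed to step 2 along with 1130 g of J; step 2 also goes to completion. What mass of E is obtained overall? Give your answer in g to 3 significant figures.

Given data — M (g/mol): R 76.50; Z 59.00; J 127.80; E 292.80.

2150 g

Step 1:
n(R) = 763.0 / 76.50 = 9.974 mol
n(Z) = 648.5 / 59.00 = 10.99 mol
n/ν for R = 9.974/2 = 4.987
n/ν for Z = 10.99/3 = 3.663
Smallest n/ν is Z → limiting reagent.
n(A) produced = (1/3) × 10.99 = 3.663 mol
Step 2:
n(A) available = 3.663 mol
n(J) = 1130 / 127.80 = 8.842 mol
n/ν for A = 3.663/1 = 3.663
n/ν for J = 8.842/2 = 4.421
Smallest n/ν is A → limiting reagent.
n(E) = (2/1) × 3.663 = 7.326 mol
mass = 7.326 × 292.80 = 2145 g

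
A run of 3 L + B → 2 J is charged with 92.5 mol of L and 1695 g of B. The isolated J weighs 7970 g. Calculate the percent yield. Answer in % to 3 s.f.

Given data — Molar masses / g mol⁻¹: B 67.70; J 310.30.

n(L) = 92.50 mol
n(B) = 1695 / 67.70 = 25.04 mol
n/ν → L: 30.83, B: 25.04; B is limiting.
theoretical n(J) = (2/1) × 25.04 = 50.08 mol → 15540 g
% yield = 7970 / 15540 × 100 = 51.29 %

51.3 %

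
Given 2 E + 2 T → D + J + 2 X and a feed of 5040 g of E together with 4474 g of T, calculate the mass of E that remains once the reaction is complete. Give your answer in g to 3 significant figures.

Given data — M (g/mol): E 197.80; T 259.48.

1630 g

n(E) = 5040 / 197.80 = 25.48 mol
n(T) = 4474 / 259.48 = 17.24 mol
n/ν for E = 25.48/2 = 12.74
n/ν for T = 17.24/2 = 8.620
Smallest n/ν is T → limiting reagent.
E consumed = (2/2) × 17.24 = 17.24 mol
E remaining = 25.48 − 17.24 = 8.240 mol
mass = 8.240 × 197.80 = 1630 g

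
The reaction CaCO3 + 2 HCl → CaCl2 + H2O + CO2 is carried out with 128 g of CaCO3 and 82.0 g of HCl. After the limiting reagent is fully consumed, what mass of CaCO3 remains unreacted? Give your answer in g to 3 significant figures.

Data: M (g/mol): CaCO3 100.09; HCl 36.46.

n(CaCO3) = 128.0 / 100.09 = 1.279 mol
n(HCl) = 82.00 / 36.46 = 2.249 mol
n/ν for CaCO3 = 1.279/1 = 1.279
n/ν for HCl = 2.249/2 = 1.125
Smallest n/ν is HCl → limiting reagent.
CaCO3 consumed = (1/2) × 2.249 = 1.125 mol
CaCO3 remaining = 1.279 − 1.125 = 0.1540 mol
mass = 0.1540 × 100.09 = 15.41 g

15.4 g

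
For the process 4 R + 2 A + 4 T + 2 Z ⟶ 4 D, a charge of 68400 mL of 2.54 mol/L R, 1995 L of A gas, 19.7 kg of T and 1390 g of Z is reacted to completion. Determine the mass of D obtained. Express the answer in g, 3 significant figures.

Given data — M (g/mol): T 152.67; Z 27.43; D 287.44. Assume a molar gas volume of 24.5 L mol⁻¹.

n(R) = 2.54 × 68400/1000 = 173.7 mol
n(A) = 1995 / 24.5 = 81.43 mol
n(T) = 19.70×1000 / 152.67 = 129.0 mol
n(Z) = 1390 / 27.43 = 50.67 mol
n/ν → R: 43.43, A: 40.72, T: 32.25, Z: 25.34; Z is limiting.
n(D) = (4/2) × 50.67 = 101.3 mol
mass = 101.3 × 287.44 = 29120 g

29100 g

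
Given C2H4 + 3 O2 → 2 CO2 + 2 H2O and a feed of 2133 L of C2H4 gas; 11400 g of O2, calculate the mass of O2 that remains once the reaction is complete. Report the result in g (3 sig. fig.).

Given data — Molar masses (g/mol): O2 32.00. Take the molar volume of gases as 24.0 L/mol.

2870 g

n(C2H4) = 2133 / 24.0 = 88.88 mol
n(O2) = 11400 / 32.00 = 356.3 mol
n/ν → C2H4: 88.88, O2: 118.8; C2H4 is limiting.
O2 consumed = (3/1) × 88.88 = 266.6 mol
O2 remaining = 356.3 − 266.6 = 89.70 mol
mass = 89.70 × 32.00 = 2870 g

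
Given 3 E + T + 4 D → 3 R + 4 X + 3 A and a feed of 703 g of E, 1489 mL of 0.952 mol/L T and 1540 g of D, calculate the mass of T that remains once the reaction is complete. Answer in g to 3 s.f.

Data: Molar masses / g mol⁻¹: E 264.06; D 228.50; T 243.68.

129 g

n(E) = 703.0 / 264.06 = 2.662 mol
n(T) = 0.952 × 1489/1000 = 1.418 mol
n(D) = 1540 / 228.50 = 6.740 mol
n/ν → E: 0.8873, T: 1.418, D: 1.685; E is limiting.
T consumed = (1/3) × 2.662 = 0.8873 mol
T remaining = 1.418 − 0.8873 = 0.5307 mol
mass = 0.5307 × 243.68 = 129.3 g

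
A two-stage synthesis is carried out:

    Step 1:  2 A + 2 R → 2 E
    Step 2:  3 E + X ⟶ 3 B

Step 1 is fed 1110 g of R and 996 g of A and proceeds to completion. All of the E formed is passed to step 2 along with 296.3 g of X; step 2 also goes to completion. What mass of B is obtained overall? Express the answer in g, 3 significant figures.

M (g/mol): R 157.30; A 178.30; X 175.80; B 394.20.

Step 1:
n(R) = 1110 / 157.30 = 7.057 mol
n(A) = 996.0 / 178.30 = 5.586 mol
n/ν for R = 7.057/2 = 3.529
n/ν for A = 5.586/2 = 2.793
Smallest n/ν is A → limiting reagent.
n(E) produced = (2/2) × 5.586 = 5.586 mol
Step 2:
n(E) available = 5.586 mol
n(X) = 296.3 / 175.80 = 1.685 mol
n/ν for E = 5.586/3 = 1.862
n/ν for X = 1.685/1 = 1.685
Smallest n/ν is X → limiting reagent.
n(B) = (3/1) × 1.685 = 5.055 mol
mass = 5.055 × 394.20 = 1993 g

1990 g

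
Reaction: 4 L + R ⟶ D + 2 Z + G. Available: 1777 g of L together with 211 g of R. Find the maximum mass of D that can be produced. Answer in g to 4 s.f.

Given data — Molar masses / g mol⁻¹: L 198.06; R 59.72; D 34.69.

77.81 g

n(L) = 1777 / 198.06 = 8.972 mol
n(R) = 211.0 / 59.72 = 3.533 mol
n/ν for L = 8.972/4 = 2.243
n/ν for R = 3.533/1 = 3.533
Smallest n/ν is L → limiting reagent.
n(D) = (1/4) × 8.972 = 2.243 mol
mass = 2.243 × 34.69 = 77.81 g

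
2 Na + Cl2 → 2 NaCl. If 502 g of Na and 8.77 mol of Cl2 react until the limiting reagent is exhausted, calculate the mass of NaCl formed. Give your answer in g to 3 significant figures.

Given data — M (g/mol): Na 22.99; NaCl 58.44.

1030 g

n(Na) = 502.0 / 22.99 = 21.84 mol
n(Cl2) = 8.770 mol
n/ν for Na = 21.84/2 = 10.92
n/ν for Cl2 = 8.770/1 = 8.770
Smallest n/ν is Cl2 → limiting reagent.
n(NaCl) = (2/1) × 8.770 = 17.54 mol
mass = 17.54 × 58.44 = 1025 g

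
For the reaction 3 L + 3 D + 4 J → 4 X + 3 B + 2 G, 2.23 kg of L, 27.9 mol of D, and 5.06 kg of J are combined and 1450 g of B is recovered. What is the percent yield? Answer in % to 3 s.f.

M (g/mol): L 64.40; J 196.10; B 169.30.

n(L) = 2.230×1000 / 64.40 = 34.63 mol
n(D) = 27.90 mol
n(J) = 5.060×1000 / 196.10 = 25.80 mol
n/ν for L = 34.63/3 = 11.54
n/ν for D = 27.90/3 = 9.300
n/ν for J = 25.80/4 = 6.450
Smallest n/ν is J → limiting reagent.
theoretical n(B) = (3/4) × 25.80 = 19.35 mol → 3276 g
% yield = 1450 / 3276 × 100 = 44.26 %

44.3 %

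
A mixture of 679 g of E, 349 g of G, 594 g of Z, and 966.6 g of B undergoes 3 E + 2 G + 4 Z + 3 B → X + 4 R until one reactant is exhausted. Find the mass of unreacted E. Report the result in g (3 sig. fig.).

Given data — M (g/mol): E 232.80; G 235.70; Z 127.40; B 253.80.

162 g

n(E) = 679.0 / 232.80 = 2.917 mol
n(G) = 349.0 / 235.70 = 1.481 mol
n(Z) = 594.0 / 127.40 = 4.662 mol
n(B) = 966.6 / 253.80 = 3.809 mol
n/ν → E: 0.9723, G: 0.7405, Z: 1.166, B: 1.270; G is limiting.
E consumed = (3/2) × 1.481 = 2.222 mol
E remaining = 2.917 − 2.222 = 0.6950 mol
mass = 0.6950 × 232.80 = 161.8 g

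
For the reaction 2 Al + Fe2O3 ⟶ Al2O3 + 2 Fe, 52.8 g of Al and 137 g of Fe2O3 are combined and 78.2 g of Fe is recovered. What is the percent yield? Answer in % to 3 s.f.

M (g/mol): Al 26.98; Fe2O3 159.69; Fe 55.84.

n(Al) = 52.80 / 26.98 = 1.957 mol
n(Fe2O3) = 137.0 / 159.69 = 0.8579 mol
n/ν → Al: 0.9785, Fe2O3: 0.8579; Fe2O3 is limiting.
theoretical n(Fe) = (2/1) × 0.8579 = 1.716 mol → 95.82 g
% yield = 78.2 / 95.82 × 100 = 81.61 %

81.6 %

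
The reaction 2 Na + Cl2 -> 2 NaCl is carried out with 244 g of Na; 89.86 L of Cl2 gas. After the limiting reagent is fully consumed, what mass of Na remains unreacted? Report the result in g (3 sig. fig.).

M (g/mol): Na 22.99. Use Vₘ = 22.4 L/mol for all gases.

n(Na) = 244.0 / 22.99 = 10.61 mol
n(Cl2) = 89.86 / 22.4 = 4.012 mol
n/ν for Na = 10.61/2 = 5.305
n/ν for Cl2 = 4.012/1 = 4.012
Smallest n/ν is Cl2 → limiting reagent.
Na consumed = (2/1) × 4.012 = 8.024 mol
Na remaining = 10.61 − 8.024 = 2.586 mol
mass = 2.586 × 22.99 = 59.45 g

59.5 g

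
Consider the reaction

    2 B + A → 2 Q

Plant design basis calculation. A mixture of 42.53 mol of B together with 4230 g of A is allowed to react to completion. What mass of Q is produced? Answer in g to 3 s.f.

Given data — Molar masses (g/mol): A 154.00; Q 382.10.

16300 g

n(B) = 42.53 mol
n(A) = 4230 / 154.00 = 27.47 mol
n/ν → B: 21.27, A: 27.47; B is limiting.
n(Q) = (2/2) × 42.53 = 42.53 mol
mass = 42.53 × 382.10 = 16250 g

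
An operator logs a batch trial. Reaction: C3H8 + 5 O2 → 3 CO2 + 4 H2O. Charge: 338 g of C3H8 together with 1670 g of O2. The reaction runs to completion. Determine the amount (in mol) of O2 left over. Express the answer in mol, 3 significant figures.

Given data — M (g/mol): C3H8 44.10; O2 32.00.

n(C3H8) = 338.0 / 44.10 = 7.664 mol
n(O2) = 1670 / 32.00 = 52.19 mol
n/ν for C3H8 = 7.664/1 = 7.664
n/ν for O2 = 52.19/5 = 10.44
Smallest n/ν is C3H8 → limiting reagent.
O2 consumed = (5/1) × 7.664 = 38.32 mol
O2 remaining = 52.19 − 38.32 = 13.87 mol

13.9 mol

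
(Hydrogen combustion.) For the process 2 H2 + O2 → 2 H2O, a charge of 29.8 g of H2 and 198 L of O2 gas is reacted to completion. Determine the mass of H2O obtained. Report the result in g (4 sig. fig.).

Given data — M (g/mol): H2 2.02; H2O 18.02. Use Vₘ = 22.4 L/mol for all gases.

265.8 g

n(H2) = 29.80 / 2.02 = 14.75 mol
n(O2) = 198.0 / 22.4 = 8.839 mol
n/ν → H2: 7.375, O2: 8.839; H2 is limiting.
n(H2O) = (2/2) × 14.75 = 14.75 mol
mass = 14.75 × 18.02 = 265.8 g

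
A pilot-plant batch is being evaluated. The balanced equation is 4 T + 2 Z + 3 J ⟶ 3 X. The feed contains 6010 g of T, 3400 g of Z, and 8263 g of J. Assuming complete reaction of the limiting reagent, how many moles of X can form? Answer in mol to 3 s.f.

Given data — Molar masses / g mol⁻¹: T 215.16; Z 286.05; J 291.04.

n(T) = 6010 / 215.16 = 27.93 mol
n(Z) = 3400 / 286.05 = 11.89 mol
n(J) = 8263 / 291.04 = 28.39 mol
n/ν → T: 6.983, Z: 5.945, J: 9.463; Z is limiting.
n(X) = (3/2) × 11.89 = 17.84 mol

17.8 mol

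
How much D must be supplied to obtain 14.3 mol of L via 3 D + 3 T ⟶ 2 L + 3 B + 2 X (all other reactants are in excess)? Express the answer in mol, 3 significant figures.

21.5 mol

n(L) = 14.30 mol
n(D) = (3/2) × 14.30 = 21.45 mol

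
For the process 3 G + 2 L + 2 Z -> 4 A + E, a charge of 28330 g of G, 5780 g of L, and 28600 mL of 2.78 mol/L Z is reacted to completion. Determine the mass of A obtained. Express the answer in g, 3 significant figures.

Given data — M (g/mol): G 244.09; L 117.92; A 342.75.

n(G) = 28330 / 244.09 = 116.1 mol
n(L) = 5780 / 117.92 = 49.02 mol
n(Z) = 2.78 × 28600/1000 = 79.51 mol
n/ν for G = 116.1/3 = 38.70
n/ν for L = 49.02/2 = 24.51
n/ν for Z = 79.51/2 = 39.76
Smallest n/ν is L → limiting reagent.
n(A) = (4/2) × 49.02 = 98.04 mol
mass = 98.04 × 342.75 = 33600 g

33600 g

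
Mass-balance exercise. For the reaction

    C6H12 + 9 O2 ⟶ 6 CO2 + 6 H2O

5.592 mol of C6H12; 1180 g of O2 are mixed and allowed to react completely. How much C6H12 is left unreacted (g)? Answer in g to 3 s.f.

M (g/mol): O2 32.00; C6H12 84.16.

n(C6H12) = 5.592 mol
n(O2) = 1180 / 32.00 = 36.88 mol
n/ν → C6H12: 5.592, O2: 4.098; O2 is limiting.
C6H12 consumed = (1/9) × 36.88 = 4.098 mol
C6H12 remaining = 5.592 − 4.098 = 1.494 mol
mass = 1.494 × 84.16 = 125.7 g

126 g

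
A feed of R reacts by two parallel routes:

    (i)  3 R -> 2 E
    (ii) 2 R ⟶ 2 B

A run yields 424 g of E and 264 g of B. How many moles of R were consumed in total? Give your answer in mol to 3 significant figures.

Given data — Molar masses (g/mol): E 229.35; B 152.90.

n(E) = 424 / 229.35 = 1.849 mol
n(B) = 264 / 152.90 = 1.727 mol
n(R) via (i) = (3/2)×1.849 = 2.774 mol
n(R) via (ii) = (2/2)×1.727 = 1.727 mol
total n(R) = 2.774 + 1.727 = 4.501 mol

4.50 mol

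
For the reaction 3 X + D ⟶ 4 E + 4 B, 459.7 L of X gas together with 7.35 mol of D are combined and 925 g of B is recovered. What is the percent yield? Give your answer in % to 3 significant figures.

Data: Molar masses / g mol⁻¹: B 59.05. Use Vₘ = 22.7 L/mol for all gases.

n(X) = 459.7 / 22.7 = 20.25 mol
n(D) = 7.350 mol
n/ν → X: 6.750, D: 7.350; X is limiting.
theoretical n(B) = (4/3) × 20.25 = 27.00 mol → 1594 g
% yield = 925 / 1594 × 100 = 58.03 %

58.0 %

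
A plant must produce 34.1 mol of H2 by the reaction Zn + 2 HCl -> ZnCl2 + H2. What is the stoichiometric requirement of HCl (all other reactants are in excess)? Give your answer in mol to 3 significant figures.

68.2 mol

n(H2) = 34.10 mol
n(HCl) = (2/1) × 34.10 = 68.20 mol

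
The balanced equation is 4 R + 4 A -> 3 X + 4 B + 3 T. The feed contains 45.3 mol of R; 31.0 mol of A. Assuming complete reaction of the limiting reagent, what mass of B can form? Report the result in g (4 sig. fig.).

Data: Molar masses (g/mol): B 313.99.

n(R) = 45.30 mol
n(A) = 31.00 mol
n/ν → R: 11.33, A: 7.750; A is limiting.
n(B) = (4/4) × 31.00 = 31.00 mol
mass = 31.00 × 313.99 = 9734 g

9734 g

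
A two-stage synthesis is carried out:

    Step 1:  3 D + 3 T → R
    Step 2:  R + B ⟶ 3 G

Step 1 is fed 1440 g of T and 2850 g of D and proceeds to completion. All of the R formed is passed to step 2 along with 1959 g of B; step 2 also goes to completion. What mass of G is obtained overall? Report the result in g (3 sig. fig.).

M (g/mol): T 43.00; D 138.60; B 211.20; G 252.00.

5180 g

Step 1:
n(T) = 1440 / 43.00 = 33.49 mol
n(D) = 2850 / 138.60 = 20.56 mol
n/ν for T = 33.49/3 = 11.16
n/ν for D = 20.56/3 = 6.853
Smallest n/ν is D → limiting reagent.
n(R) produced = (1/3) × 20.56 = 6.853 mol
Step 2:
n(R) available = 6.853 mol
n(B) = 1959 / 211.20 = 9.276 mol
n/ν for R = 6.853/1 = 6.853
n/ν for B = 9.276/1 = 9.276
Smallest n/ν is R → limiting reagent.
n(G) = (3/1) × 6.853 = 20.56 mol
mass = 20.56 × 252.00 = 5181 g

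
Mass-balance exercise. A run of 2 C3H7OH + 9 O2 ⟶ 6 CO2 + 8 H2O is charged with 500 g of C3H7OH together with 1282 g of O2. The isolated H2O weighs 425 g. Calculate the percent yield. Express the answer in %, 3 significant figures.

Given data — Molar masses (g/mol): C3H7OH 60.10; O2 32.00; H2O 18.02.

70.9 %

n(C3H7OH) = 500.0 / 60.10 = 8.319 mol
n(O2) = 1282 / 32.00 = 40.06 mol
n/ν for C3H7OH = 8.319/2 = 4.160
n/ν for O2 = 40.06/9 = 4.451
Smallest n/ν is C3H7OH → limiting reagent.
theoretical n(H2O) = (8/2) × 8.319 = 33.28 mol → 599.7 g
% yield = 425 / 599.7 × 100 = 70.87 %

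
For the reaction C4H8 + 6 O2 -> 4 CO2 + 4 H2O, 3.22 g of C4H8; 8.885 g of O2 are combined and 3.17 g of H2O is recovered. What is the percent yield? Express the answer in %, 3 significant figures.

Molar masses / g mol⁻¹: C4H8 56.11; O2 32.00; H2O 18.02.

95.0 %

n(C4H8) = 3.220 / 56.11 = 0.05739 mol
n(O2) = 8.885 / 32.00 = 0.2777 mol
n/ν → C4H8: 0.05739, O2: 0.04628; O2 is limiting.
theoretical n(H2O) = (4/6) × 0.2777 = 0.1851 mol → 3.336 g
% yield = 3.17 / 3.336 × 100 = 95.02 %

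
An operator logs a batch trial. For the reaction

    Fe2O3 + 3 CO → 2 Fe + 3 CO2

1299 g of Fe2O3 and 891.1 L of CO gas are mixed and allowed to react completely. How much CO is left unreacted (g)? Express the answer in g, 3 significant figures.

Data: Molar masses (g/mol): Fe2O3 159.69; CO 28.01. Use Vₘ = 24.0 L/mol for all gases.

n(Fe2O3) = 1299 / 159.69 = 8.135 mol
n(CO) = 891.1 / 24.0 = 37.13 mol
n/ν → Fe2O3: 8.135, CO: 12.38; Fe2O3 is limiting.
CO consumed = (3/1) × 8.135 = 24.41 mol
CO remaining = 37.13 − 24.41 = 12.72 mol
mass = 12.72 × 28.01 = 356.3 g

356 g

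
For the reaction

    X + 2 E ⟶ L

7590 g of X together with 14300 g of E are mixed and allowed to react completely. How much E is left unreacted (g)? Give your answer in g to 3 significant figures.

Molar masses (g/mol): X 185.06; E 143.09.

n(X) = 7590 / 185.06 = 41.01 mol
n(E) = 14300 / 143.09 = 99.94 mol
n/ν for X = 41.01/1 = 41.01
n/ν for E = 99.94/2 = 49.97
Smallest n/ν is X → limiting reagent.
E consumed = (2/1) × 41.01 = 82.02 mol
E remaining = 99.94 − 82.02 = 17.92 mol
mass = 17.92 × 143.09 = 2564 g

2560 g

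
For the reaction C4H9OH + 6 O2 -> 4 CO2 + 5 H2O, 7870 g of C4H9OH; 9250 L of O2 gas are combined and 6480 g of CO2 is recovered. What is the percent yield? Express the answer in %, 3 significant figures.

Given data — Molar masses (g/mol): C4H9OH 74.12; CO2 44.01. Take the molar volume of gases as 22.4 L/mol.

53.5 %

n(C4H9OH) = 7870 / 74.12 = 106.2 mol
n(O2) = 9250 / 22.4 = 412.9 mol
n/ν → C4H9OH: 106.2, O2: 68.82; O2 is limiting.
theoretical n(CO2) = (4/6) × 412.9 = 275.3 mol → 12120 g
% yield = 6480 / 12120 × 100 = 53.47 %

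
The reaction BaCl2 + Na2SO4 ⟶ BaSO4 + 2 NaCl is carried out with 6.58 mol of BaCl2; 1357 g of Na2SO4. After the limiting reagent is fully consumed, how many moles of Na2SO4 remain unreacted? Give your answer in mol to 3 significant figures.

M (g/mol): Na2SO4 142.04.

2.97 mol

n(BaCl2) = 6.580 mol
n(Na2SO4) = 1357 / 142.04 = 9.554 mol
n/ν → BaCl2: 6.580, Na2SO4: 9.554; BaCl2 is limiting.
Na2SO4 consumed = (1/1) × 6.580 = 6.580 mol
Na2SO4 remaining = 9.554 − 6.580 = 2.974 mol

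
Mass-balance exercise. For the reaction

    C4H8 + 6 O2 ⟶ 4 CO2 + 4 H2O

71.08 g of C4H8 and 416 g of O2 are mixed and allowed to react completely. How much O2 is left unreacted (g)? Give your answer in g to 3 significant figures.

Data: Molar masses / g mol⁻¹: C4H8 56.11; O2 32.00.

173 g

n(C4H8) = 71.08 / 56.11 = 1.267 mol
n(O2) = 416.0 / 32.00 = 13.00 mol
n/ν → C4H8: 1.267, O2: 2.167; C4H8 is limiting.
O2 consumed = (6/1) × 1.267 = 7.602 mol
O2 remaining = 13.00 − 7.602 = 5.398 mol
mass = 5.398 × 32.00 = 172.7 g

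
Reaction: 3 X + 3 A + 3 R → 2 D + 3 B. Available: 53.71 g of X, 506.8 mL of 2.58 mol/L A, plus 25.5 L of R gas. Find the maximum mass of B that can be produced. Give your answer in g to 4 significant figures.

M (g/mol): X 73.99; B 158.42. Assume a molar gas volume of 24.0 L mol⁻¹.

n(X) = 53.71 / 73.99 = 0.7259 mol
n(A) = 2.58 × 506.8/1000 = 1.308 mol
n(R) = 25.50 / 24.0 = 1.063 mol
n/ν → X: 0.2420, A: 0.4360, R: 0.3543; X is limiting.
n(B) = (3/3) × 0.7259 = 0.7259 mol
mass = 0.7259 × 158.42 = 115.0 g

115.0 g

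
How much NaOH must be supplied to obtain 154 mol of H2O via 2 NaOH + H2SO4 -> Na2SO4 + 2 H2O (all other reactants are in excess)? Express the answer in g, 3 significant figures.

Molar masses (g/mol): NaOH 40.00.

6160 g

n(H2O) = 154.0 mol
n(NaOH) = (2/2) × 154.0 = 154.0 mol
mass = 154.0 × 40.00 = 6160 g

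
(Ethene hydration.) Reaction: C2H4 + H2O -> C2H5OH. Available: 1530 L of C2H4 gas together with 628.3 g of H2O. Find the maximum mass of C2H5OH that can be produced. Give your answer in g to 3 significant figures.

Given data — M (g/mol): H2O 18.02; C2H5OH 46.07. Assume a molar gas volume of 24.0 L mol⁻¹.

1610 g

n(C2H4) = 1530 / 24.0 = 63.75 mol
n(H2O) = 628.3 / 18.02 = 34.87 mol
n/ν → C2H4: 63.75, H2O: 34.87; H2O is limiting.
n(C2H5OH) = (1/1) × 34.87 = 34.87 mol
mass = 34.87 × 46.07 = 1606 g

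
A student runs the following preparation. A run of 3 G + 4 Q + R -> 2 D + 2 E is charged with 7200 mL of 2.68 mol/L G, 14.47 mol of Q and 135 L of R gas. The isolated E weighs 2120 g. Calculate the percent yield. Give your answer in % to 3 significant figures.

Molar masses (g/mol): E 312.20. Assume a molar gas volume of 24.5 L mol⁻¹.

n(G) = 2.68 × 7200/1000 = 19.30 mol
n(Q) = 14.47 mol
n(R) = 135.0 / 24.5 = 5.510 mol
n/ν for G = 19.30/3 = 6.433
n/ν for Q = 14.47/4 = 3.618
n/ν for R = 5.510/1 = 5.510
Smallest n/ν is Q → limiting reagent.
theoretical n(E) = (2/4) × 14.47 = 7.235 mol → 2259 g
% yield = 2120 / 2259 × 100 = 93.85 %

93.9 %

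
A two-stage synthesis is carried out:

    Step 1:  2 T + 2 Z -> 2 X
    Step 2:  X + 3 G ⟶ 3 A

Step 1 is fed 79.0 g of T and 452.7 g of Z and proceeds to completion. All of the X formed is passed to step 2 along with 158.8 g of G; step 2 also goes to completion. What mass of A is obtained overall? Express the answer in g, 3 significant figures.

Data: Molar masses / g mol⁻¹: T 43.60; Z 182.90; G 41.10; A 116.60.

451 g

Step 1:
n(T) = 79.00 / 43.60 = 1.812 mol
n(Z) = 452.7 / 182.90 = 2.475 mol
n/ν → T: 0.9060, Z: 1.238; T is limiting.
n(X) produced = (2/2) × 1.812 = 1.812 mol
Step 2:
n(X) available = 1.812 mol
n(G) = 158.8 / 41.10 = 3.864 mol
n/ν → X: 1.812, G: 1.288; G is limiting.
n(A) = (3/3) × 3.864 = 3.864 mol
mass = 3.864 × 116.60 = 450.5 g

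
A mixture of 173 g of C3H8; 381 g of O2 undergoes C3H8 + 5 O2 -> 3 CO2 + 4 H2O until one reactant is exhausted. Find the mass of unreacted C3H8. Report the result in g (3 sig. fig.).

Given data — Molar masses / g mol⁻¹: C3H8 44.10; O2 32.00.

n(C3H8) = 173.0 / 44.10 = 3.923 mol
n(O2) = 381.0 / 32.00 = 11.91 mol
n/ν → C3H8: 3.923, O2: 2.382; O2 is limiting.
C3H8 consumed = (1/5) × 11.91 = 2.382 mol
C3H8 remaining = 3.923 − 2.382 = 1.541 mol
mass = 1.541 × 44.10 = 67.96 g

68.0 g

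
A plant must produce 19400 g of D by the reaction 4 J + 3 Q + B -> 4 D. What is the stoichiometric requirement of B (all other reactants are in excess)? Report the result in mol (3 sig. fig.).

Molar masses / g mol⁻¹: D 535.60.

n(D) = 19400 / 535.60 = 36.22 mol
n(B) = (1/4) × 36.22 = 9.055 mol

9.06 mol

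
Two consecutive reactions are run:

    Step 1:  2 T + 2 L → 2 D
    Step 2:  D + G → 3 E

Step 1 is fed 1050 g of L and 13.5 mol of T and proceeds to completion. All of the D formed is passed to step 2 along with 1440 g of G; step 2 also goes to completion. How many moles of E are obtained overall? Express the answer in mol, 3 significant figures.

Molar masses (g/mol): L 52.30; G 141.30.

30.6 mol

Step 1:
n(L) = 1050 / 52.30 = 20.08 mol
n(T) = 13.50 mol
n/ν for L = 20.08/2 = 10.04
n/ν for T = 13.50/2 = 6.750
Smallest n/ν is T → limiting reagent.
n(D) produced = (2/2) × 13.50 = 13.50 mol
Step 2:
n(D) available = 13.50 mol
n(G) = 1440 / 141.30 = 10.19 mol
n/ν for D = 13.50/1 = 13.50
n/ν for G = 10.19/1 = 10.19
Smallest n/ν is G → limiting reagent.
n(E) = (3/1) × 10.19 = 30.57 mol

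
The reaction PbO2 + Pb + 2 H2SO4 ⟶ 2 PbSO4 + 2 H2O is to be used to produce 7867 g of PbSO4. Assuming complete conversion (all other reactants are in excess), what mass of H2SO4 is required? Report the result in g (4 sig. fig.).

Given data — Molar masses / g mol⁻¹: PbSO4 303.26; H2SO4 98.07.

2544 g

n(PbSO4) = 7867 / 303.26 = 25.94 mol
n(H2SO4) = (2/2) × 25.94 = 25.94 mol
mass = 25.94 × 98.07 = 2544 g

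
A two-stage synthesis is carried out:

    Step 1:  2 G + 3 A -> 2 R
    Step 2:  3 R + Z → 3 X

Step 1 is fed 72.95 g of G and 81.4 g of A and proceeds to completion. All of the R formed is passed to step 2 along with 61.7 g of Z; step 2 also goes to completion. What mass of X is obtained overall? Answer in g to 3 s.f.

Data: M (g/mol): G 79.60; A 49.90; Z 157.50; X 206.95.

190 g

Step 1:
n(G) = 72.95 / 79.60 = 0.9165 mol
n(A) = 81.40 / 49.90 = 1.631 mol
n/ν → G: 0.4583, A: 0.5437; G is limiting.
n(R) produced = (2/2) × 0.9165 = 0.9165 mol
Step 2:
n(R) available = 0.9165 mol
n(Z) = 61.70 / 157.50 = 0.3917 mol
n/ν → R: 0.3055, Z: 0.3917; R is limiting.
n(X) = (3/3) × 0.9165 = 0.9165 mol
mass = 0.9165 × 206.95 = 189.7 g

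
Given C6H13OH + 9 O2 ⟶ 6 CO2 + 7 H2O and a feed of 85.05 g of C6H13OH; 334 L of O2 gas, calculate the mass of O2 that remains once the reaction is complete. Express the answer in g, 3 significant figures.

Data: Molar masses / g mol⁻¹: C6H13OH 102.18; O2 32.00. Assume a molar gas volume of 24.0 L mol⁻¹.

206 g

n(C6H13OH) = 85.05 / 102.18 = 0.8324 mol
n(O2) = 334.0 / 24.0 = 13.92 mol
n/ν for C6H13OH = 0.8324/1 = 0.8324
n/ν for O2 = 13.92/9 = 1.547
Smallest n/ν is C6H13OH → limiting reagent.
O2 consumed = (9/1) × 0.8324 = 7.492 mol
O2 remaining = 13.92 − 7.492 = 6.428 mol
mass = 6.428 × 32.00 = 205.7 g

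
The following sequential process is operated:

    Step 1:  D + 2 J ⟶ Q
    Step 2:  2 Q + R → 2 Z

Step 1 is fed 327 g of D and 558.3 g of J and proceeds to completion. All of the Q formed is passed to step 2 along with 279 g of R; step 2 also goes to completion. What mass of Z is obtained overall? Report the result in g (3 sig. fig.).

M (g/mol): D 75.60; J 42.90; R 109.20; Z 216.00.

934 g

Step 1:
n(D) = 327.0 / 75.60 = 4.325 mol
n(J) = 558.3 / 42.90 = 13.01 mol
n/ν for D = 4.325/1 = 4.325
n/ν for J = 13.01/2 = 6.505
Smallest n/ν is D → limiting reagent.
n(Q) produced = (1/1) × 4.325 = 4.325 mol
Step 2:
n(Q) available = 4.325 mol
n(R) = 279.0 / 109.20 = 2.555 mol
n/ν for Q = 4.325/2 = 2.163
n/ν for R = 2.555/1 = 2.555
Smallest n/ν is Q → limiting reagent.
n(Z) = (2/2) × 4.325 = 4.325 mol
mass = 4.325 × 216.00 = 934.2 g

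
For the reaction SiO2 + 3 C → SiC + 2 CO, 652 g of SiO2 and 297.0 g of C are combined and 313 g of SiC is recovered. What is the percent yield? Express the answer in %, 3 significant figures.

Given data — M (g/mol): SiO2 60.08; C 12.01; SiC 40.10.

n(SiO2) = 652.0 / 60.08 = 10.85 mol
n(C) = 297.0 / 12.01 = 24.73 mol
n/ν for SiO2 = 10.85/1 = 10.85
n/ν for C = 24.73/3 = 8.243
Smallest n/ν is C → limiting reagent.
theoretical n(SiC) = (1/3) × 24.73 = 8.243 mol → 330.5 g
% yield = 313 / 330.5 × 100 = 94.70 %

94.7 %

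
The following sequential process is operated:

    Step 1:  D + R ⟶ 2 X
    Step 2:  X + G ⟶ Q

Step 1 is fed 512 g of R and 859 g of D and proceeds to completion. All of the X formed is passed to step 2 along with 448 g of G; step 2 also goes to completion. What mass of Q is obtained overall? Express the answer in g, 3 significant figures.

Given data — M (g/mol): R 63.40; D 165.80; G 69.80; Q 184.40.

Step 1:
n(R) = 512.0 / 63.40 = 8.076 mol
n(D) = 859.0 / 165.80 = 5.181 mol
n/ν for R = 8.076/1 = 8.076
n/ν for D = 5.181/1 = 5.181
Smallest n/ν is D → limiting reagent.
n(X) produced = (2/1) × 5.181 = 10.36 mol
Step 2:
n(X) available = 10.36 mol
n(G) = 448.0 / 69.80 = 6.418 mol
n/ν for X = 10.36/1 = 10.36
n/ν for G = 6.418/1 = 6.418
Smallest n/ν is G → limiting reagent.
n(Q) = (1/1) × 6.418 = 6.418 mol
mass = 6.418 × 184.40 = 1183 g

1180 g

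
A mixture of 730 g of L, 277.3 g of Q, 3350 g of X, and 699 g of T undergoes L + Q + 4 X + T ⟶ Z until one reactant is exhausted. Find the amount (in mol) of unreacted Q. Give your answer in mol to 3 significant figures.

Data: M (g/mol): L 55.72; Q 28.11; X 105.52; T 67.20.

1.93 mol

n(L) = 730.0 / 55.72 = 13.10 mol
n(Q) = 277.3 / 28.11 = 9.865 mol
n(X) = 3350 / 105.52 = 31.75 mol
n(T) = 699.0 / 67.20 = 10.40 mol
n/ν for L = 13.10/1 = 13.10
n/ν for Q = 9.865/1 = 9.865
n/ν for X = 31.75/4 = 7.938
n/ν for T = 10.40/1 = 10.40
Smallest n/ν is X → limiting reagent.
Q consumed = (1/4) × 31.75 = 7.938 mol
Q remaining = 9.865 − 7.938 = 1.927 mol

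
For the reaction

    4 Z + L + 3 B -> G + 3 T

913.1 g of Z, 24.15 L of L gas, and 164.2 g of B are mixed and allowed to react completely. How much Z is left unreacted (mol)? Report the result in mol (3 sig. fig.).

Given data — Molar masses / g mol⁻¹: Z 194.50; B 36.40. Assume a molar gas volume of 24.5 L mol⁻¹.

0.752 mol

n(Z) = 913.1 / 194.50 = 4.695 mol
n(L) = 24.15 / 24.5 = 0.9857 mol
n(B) = 164.2 / 36.40 = 4.511 mol
n/ν → Z: 1.174, L: 0.9857, B: 1.504; L is limiting.
Z consumed = (4/1) × 0.9857 = 3.943 mol
Z remaining = 4.695 − 3.943 = 0.7520 mol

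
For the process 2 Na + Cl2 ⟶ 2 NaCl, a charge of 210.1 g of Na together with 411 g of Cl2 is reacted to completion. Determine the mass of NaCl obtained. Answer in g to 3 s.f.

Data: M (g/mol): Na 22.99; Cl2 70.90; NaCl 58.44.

n(Na) = 210.1 / 22.99 = 9.139 mol
n(Cl2) = 411.0 / 70.90 = 5.797 mol
n/ν → Na: 4.570, Cl2: 5.797; Na is limiting.
n(NaCl) = (2/2) × 9.139 = 9.139 mol
mass = 9.139 × 58.44 = 534.1 g

534 g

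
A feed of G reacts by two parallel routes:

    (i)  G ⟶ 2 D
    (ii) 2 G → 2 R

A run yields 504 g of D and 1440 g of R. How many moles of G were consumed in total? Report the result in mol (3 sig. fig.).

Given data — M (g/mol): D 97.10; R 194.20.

10.0 mol

n(D) = 504 / 97.10 = 5.191 mol
n(R) = 1440 / 194.20 = 7.415 mol
n(G) via (i) = (1/2)×5.191 = 2.596 mol
n(G) via (ii) = (2/2)×7.415 = 7.415 mol
total n(G) = 2.596 + 7.415 = 10.01 mol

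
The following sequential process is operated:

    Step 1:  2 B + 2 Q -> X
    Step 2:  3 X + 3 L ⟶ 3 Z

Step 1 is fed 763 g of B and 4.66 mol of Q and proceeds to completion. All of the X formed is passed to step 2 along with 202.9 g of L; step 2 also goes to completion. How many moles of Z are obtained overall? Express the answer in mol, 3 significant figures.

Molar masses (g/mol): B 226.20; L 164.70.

1.23 mol

Step 1:
n(B) = 763.0 / 226.20 = 3.373 mol
n(Q) = 4.660 mol
n/ν for B = 3.373/2 = 1.687
n/ν for Q = 4.660/2 = 2.330
Smallest n/ν is B → limiting reagent.
n(X) produced = (1/2) × 3.373 = 1.687 mol
Step 2:
n(X) available = 1.687 mol
n(L) = 202.9 / 164.70 = 1.232 mol
n/ν for X = 1.687/3 = 0.5623
n/ν for L = 1.232/3 = 0.4107
Smallest n/ν is L → limiting reagent.
n(Z) = (3/3) × 1.232 = 1.232 mol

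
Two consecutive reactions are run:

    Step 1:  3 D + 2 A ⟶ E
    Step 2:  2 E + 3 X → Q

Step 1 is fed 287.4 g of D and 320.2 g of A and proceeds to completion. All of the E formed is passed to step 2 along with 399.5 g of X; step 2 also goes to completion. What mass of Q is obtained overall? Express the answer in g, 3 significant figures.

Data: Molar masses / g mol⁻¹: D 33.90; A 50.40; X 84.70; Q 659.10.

931 g

Step 1:
n(D) = 287.4 / 33.90 = 8.478 mol
n(A) = 320.2 / 50.40 = 6.353 mol
n/ν → D: 2.826, A: 3.177; D is limiting.
n(E) produced = (1/3) × 8.478 = 2.826 mol
Step 2:
n(E) available = 2.826 mol
n(X) = 399.5 / 84.70 = 4.717 mol
n/ν → E: 1.413, X: 1.572; E is limiting.
n(Q) = (1/2) × 2.826 = 1.413 mol
mass = 1.413 × 659.10 = 931.3 g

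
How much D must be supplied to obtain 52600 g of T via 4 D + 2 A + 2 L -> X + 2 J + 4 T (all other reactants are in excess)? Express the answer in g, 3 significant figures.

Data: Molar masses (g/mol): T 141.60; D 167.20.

n(T) = 52600 / 141.60 = 371.5 mol
n(D) = (4/4) × 371.5 = 371.5 mol
mass = 371.5 × 167.20 = 62110 g

62100 g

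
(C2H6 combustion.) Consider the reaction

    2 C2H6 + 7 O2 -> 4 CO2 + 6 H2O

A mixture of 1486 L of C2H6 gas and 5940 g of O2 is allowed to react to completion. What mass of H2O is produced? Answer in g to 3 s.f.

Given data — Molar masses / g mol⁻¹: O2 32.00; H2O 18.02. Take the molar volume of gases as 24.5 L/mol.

n(C2H6) = 1486 / 24.5 = 60.65 mol
n(O2) = 5940 / 32.00 = 185.6 mol
n/ν → C2H6: 30.33, O2: 26.51; O2 is limiting.
n(H2O) = (6/7) × 185.6 = 159.1 mol
mass = 159.1 × 18.02 = 2867 g

2870 g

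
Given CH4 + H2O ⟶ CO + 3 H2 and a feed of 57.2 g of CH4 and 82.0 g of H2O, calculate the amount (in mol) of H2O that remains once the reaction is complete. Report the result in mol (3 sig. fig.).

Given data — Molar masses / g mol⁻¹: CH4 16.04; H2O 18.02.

0.984 mol

n(CH4) = 57.20 / 16.04 = 3.566 mol
n(H2O) = 82.00 / 18.02 = 4.550 mol
n/ν → CH4: 3.566, H2O: 4.550; CH4 is limiting.
H2O consumed = (1/1) × 3.566 = 3.566 mol
H2O remaining = 4.550 − 3.566 = 0.9840 mol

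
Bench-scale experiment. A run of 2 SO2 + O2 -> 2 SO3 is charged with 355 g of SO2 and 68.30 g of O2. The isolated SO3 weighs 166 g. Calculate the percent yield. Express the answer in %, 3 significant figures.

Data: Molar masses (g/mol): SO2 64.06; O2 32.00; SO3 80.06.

48.6 %

n(SO2) = 355.0 / 64.06 = 5.542 mol
n(O2) = 68.30 / 32.00 = 2.134 mol
n/ν for SO2 = 5.542/2 = 2.771
n/ν for O2 = 2.134/1 = 2.134
Smallest n/ν is O2 → limiting reagent.
theoretical n(SO3) = (2/1) × 2.134 = 4.268 mol → 341.7 g
% yield = 166 / 341.7 × 100 = 48.58 %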